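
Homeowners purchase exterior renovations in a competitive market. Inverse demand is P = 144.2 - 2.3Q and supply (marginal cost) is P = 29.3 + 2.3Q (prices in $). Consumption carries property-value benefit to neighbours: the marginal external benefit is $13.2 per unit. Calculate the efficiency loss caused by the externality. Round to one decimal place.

DWL = $18.9

Market equilibrium (private): 29.3 + 2.3Q = 144.2 - 2.3Q → Q_m = 24.9783.
Social marginal benefit = demand + MEB = 157.4 - 2.3Q.
Set SMB = MC: 157.4 - 2.3Q = 29.3 + 2.3Q → Q* = 27.8478.
Between Q* and Q_m the wedge SMB − MC runs linearly from 0 to MEB(Q_m), so the loss is a triangle.
DWL = ½ × 2.8695 × 13.2000 = 18.9387.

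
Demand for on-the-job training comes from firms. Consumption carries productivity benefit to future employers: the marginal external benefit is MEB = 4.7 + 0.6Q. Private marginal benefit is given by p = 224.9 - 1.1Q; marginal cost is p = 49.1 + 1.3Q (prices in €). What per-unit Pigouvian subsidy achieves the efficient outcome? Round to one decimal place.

subsidy = €64.9 per unit

Social marginal benefit = demand + MEB = 229.6 - 0.5Q.
Set SMB = MC: 229.6 - 0.5Q = 49.1 + 1.3Q → Q* = 100.2778.
The Pigouvian subsidy equals MEB at Q*: 4.7 + 0.6×100.2778 = 64.8667.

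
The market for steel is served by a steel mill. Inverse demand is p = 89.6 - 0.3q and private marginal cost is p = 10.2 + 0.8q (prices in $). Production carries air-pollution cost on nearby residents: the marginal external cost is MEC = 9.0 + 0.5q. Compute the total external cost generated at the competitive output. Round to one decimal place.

Market equilibrium (private): 10.2 + 0.8q = 89.6 - 0.3q → q_m = 72.1818.
Total external cost = ∫₀^{q_m} (9.0 + 0.5q) dq = 9.0×72.1818 + ½×0.5×72.1818² = 1952.1893.

$1952.2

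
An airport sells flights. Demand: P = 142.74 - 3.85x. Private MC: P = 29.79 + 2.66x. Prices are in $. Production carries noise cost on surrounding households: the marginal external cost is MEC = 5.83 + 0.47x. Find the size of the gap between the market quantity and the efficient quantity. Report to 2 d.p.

Market equilibrium (private): 29.79 + 2.66x = 142.74 - 3.85x → x_m = 17.3502.
Social marginal cost = private MC + MEC = 35.62 + 3.13x.
Set SMC = demand: 35.62 + 3.13x = 142.74 - 3.85x → x* = 15.3467.
Gap = |17.3502 − 15.3467| = 2.0035.

2.00 units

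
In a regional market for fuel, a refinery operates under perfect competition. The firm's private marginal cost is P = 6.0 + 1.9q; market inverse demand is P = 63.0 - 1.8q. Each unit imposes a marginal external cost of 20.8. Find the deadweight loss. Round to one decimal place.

DWL = 58.5

Market equilibrium (private): 6.0 + 1.9q = 63.0 - 1.8q → q_m = 15.4054.
Social marginal cost = private MC + MEC = 26.8 + 1.9q.
Set SMC = demand: 26.8 + 1.9q = 63.0 - 1.8q → q* = 9.7838.
Between q* and q_m the wedge SMC − demand runs linearly from 0 to MEC(q_m), so the loss is a triangle.
DWL = ½ × 5.6216 × 20.8000 = 58.4646.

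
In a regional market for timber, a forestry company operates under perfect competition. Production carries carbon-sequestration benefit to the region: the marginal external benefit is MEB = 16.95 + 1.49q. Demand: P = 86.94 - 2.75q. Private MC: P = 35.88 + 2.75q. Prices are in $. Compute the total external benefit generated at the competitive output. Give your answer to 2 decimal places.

$221.57

Market equilibrium (private): 35.88 + 2.75q = 86.94 - 2.75q → q_m = 9.2836.
Total external benefit = ∫₀^{q_m} (16.95 + 1.49q) dq = 16.95×9.2836 + ½×1.49×9.2836² = 221.5650.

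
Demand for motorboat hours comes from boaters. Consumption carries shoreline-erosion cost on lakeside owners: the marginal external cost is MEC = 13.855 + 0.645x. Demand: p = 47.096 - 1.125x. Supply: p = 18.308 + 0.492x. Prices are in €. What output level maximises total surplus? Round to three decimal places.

Social marginal benefit = demand − MEC = 33.241 - 1.770x.
Set SMB = MC: 33.241 - 1.770x = 18.308 + 0.492x → x* = 6.6017.

x* = 6.602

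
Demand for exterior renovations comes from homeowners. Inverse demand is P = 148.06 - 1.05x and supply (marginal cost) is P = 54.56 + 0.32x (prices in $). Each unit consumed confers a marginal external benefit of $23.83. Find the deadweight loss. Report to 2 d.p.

DWL = $207.25

Market equilibrium (private): 54.56 + 0.32x = 148.06 - 1.05x → x_m = 68.2482.
Social marginal benefit = demand + MEB = 171.89 - 1.05x.
Set SMB = MC: 171.89 - 1.05x = 54.56 + 0.32x → x* = 85.6423.
Between x* and x_m the wedge SMB − MC runs linearly from 0 to MEB(x_m), so the loss is a triangle.
DWL = ½ × 17.3941 × 23.8300 = 207.2507.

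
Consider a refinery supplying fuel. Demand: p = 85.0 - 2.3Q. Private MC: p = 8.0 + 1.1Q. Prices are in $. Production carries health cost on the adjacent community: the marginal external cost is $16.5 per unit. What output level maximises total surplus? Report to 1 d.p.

Social marginal cost = private MC + MEC = 24.5 + 1.1Q.
Set SMC = demand: 24.5 + 1.1Q = 85.0 - 2.3Q → Q* = 17.7941.

Q* = 17.8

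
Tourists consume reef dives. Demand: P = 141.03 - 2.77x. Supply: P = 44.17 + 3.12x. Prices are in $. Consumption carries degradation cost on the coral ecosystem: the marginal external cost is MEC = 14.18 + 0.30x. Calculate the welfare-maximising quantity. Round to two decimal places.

x* = 13.36

Social marginal benefit = demand − MEC = 126.85 - 3.07x.
Set SMB = MC: 126.85 - 3.07x = 44.17 + 3.12x → x* = 13.3570.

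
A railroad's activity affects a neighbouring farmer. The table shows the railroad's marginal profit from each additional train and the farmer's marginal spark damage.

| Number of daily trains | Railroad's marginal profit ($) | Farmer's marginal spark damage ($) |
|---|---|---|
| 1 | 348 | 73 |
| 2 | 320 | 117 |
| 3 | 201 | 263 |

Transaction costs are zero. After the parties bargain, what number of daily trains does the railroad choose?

2

Bargaining reaches the level where marginal profit last exceeds marginal spark damage.
That holds through level 2 (320 ≥ 117) but not at 3 (201 < 263).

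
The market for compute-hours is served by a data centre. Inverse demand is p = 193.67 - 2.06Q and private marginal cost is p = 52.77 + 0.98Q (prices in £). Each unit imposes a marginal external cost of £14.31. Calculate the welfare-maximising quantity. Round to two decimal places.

Social marginal cost = private MC + MEC = 67.08 + 0.98Q.
Set SMC = demand: 67.08 + 0.98Q = 193.67 - 2.06Q → Q* = 41.6414.

Q* = 41.64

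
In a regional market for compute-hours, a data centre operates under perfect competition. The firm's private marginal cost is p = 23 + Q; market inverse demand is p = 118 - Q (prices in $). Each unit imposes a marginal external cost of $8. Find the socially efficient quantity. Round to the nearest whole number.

Social marginal cost = private MC + MEC = 31 + Q.
Set SMC = demand: 31 + Q = 118 - Q → Q* = 43.5000.

Q* = 44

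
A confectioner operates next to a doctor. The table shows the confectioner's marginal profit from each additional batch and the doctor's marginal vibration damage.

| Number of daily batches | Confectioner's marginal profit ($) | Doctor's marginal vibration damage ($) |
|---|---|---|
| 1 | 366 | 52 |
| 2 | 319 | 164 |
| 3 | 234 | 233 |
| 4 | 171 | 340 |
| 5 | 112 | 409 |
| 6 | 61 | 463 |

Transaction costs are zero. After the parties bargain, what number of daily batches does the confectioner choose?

Bargaining reaches the level where marginal profit last exceeds marginal vibration damage.
That holds through level 3 (234 ≥ 233) but not at 4 (171 < 340).

3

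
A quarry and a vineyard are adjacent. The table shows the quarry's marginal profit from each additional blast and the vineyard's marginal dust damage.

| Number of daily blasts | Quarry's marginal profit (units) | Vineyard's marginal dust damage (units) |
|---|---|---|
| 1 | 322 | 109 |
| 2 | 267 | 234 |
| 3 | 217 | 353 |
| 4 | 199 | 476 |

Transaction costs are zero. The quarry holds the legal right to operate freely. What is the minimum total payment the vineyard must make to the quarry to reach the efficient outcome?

416

Left alone the quarry would choose level 4 (marginal profit stays positive).
Efficient level: k* = 2 (marginal profit ≥ marginal dust damage through 2).
The vineyard must at least cover the quarry's forgone profit from cutting 4→2: 217 + 199 = 416.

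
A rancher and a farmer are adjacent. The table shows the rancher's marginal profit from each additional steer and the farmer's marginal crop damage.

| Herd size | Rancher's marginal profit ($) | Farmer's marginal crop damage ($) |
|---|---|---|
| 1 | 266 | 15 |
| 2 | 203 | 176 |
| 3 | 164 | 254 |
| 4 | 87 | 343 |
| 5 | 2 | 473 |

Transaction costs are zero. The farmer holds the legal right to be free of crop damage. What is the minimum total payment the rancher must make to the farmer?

$191

Efficient level: marginal profit ≥ marginal crop damage through level 2, so k* = 2.
With the farmer holding the right, the rancher must at least compensate total damage at k*: 15 + 176 = 191.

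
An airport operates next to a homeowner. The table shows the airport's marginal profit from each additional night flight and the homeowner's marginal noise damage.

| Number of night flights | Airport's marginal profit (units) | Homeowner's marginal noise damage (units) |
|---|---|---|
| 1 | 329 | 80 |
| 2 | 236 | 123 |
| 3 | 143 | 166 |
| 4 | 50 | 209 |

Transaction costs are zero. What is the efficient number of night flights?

2

Bargaining reaches the level where marginal profit last exceeds marginal noise damage.
That holds through level 2 (236 ≥ 123) but not at 3 (143 < 166).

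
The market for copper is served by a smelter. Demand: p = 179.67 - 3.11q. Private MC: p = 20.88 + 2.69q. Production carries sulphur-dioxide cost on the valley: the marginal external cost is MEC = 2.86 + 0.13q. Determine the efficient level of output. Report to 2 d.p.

Social marginal cost = private MC + MEC = 23.74 + 2.82q.
Set SMC = demand: 23.74 + 2.82q = 179.67 - 3.11q → q* = 26.2951.

q* = 26.30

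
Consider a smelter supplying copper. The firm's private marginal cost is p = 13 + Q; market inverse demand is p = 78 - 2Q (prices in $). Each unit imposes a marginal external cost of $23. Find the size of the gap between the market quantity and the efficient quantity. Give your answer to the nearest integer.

Market equilibrium (private): 13 + Q = 78 - 2Q → Q_m = 21.6667.
Social marginal cost = private MC + MEC = 36 + Q.
Set SMC = demand: 36 + Q = 78 - 2Q → Q* = 14.0000.
Gap = |21.6667 − 14.0000| = 7.6667.

8 units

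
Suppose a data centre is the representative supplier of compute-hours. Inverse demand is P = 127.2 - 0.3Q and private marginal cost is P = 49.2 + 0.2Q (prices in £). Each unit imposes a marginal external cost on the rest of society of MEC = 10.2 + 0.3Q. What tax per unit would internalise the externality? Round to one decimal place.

Social marginal cost = private MC + MEC = 59.4 + 0.5Q.
Set SMC = demand: 59.4 + 0.5Q = 127.2 - 0.3Q → Q* = 84.7500.
The Pigouvian tax equals MEC at Q*: 10.2 + 0.3×84.7500 = 35.6250.

tax = £35.6 per unit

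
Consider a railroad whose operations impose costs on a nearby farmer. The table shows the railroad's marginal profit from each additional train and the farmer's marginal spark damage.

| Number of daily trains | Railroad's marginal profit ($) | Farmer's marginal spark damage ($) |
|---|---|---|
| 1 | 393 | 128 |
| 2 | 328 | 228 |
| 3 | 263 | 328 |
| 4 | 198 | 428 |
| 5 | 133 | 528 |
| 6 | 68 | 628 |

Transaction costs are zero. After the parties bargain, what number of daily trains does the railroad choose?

2

Bargaining reaches the level where marginal profit last exceeds marginal spark damage.
That holds through level 2 (328 ≥ 228) but not at 3 (263 < 328).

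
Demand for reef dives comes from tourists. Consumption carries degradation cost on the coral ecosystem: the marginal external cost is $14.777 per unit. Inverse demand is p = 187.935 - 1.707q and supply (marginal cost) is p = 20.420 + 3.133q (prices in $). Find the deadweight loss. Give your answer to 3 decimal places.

Market equilibrium (private): 20.420 + 3.133q = 187.935 - 1.707q → q_m = 34.6105.
Social marginal benefit = demand − MEC = 173.158 - 1.707q.
Set SMB = MC: 173.158 - 1.707q = 20.420 + 3.133q → q* = 31.5574.
The welfare-loss triangle has base |q_m − q*| and height MEC(q_m) (the vertical gap between SMB and MC is zero at q* and MEC at q_m).
DWL = ½ × 3.0531 × 14.7770 = 22.5578.

DWL = $22.558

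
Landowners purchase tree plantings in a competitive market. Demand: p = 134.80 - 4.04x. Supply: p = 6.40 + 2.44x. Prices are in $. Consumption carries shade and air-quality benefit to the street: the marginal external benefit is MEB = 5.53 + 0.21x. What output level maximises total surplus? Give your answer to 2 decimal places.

x* = 21.36

Social marginal benefit = demand + MEB = 140.33 - 3.83x.
Set SMB = MC: 140.33 - 3.83x = 6.40 + 2.44x → x* = 21.3604.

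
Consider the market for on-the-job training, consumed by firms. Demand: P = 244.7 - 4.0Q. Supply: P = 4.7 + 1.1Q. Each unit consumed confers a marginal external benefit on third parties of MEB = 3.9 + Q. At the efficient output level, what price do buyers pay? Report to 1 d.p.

Social marginal benefit = demand + MEB = 248.6 - 3.0Q.
Set SMB = MC: 248.6 - 3.0Q = 4.7 + 1.1Q → Q* = 59.4878.
Consumer price on the demand curve at Q*: 244.7 − 4.0×59.4878 = 6.7488.

P = 6.7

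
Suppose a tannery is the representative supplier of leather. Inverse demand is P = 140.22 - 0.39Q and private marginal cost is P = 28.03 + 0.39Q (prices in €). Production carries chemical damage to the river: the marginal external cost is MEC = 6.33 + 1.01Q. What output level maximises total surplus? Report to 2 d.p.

Social marginal cost = private MC + MEC = 34.36 + 1.40Q.
Set SMC = demand: 34.36 + 1.40Q = 140.22 - 0.39Q → Q* = 59.1397.

Q* = 59.14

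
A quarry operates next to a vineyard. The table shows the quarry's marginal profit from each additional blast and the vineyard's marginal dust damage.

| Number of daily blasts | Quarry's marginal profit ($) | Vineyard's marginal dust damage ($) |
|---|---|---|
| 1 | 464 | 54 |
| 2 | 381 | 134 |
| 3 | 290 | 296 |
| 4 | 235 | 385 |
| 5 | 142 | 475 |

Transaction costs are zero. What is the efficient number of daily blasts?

Bargaining reaches the level where marginal profit last exceeds marginal dust damage.
That holds through level 2 (381 ≥ 134) but not at 3 (290 < 296).

2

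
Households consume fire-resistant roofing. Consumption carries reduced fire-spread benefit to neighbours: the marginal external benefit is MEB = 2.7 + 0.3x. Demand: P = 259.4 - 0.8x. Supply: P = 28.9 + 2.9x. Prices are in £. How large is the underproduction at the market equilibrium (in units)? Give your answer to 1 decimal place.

6.3 units

Market equilibrium (private): 28.9 + 2.9x = 259.4 - 0.8x → x_m = 62.2973.
Social marginal benefit = demand + MEB = 262.1 - 0.5x.
Set SMB = MC: 262.1 - 0.5x = 28.9 + 2.9x → x* = 68.5882.
Gap = |62.2973 − 68.5882| = 6.2909.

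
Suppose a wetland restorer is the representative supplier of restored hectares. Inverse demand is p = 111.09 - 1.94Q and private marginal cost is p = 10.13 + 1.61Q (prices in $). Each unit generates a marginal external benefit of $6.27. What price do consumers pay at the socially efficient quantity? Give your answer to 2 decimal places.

Social marginal cost = private MC − MEB = 3.86 + 1.61Q.
Set SMC = demand: 3.86 + 1.61Q = 111.09 - 1.94Q → Q* = 30.2056.
Consumer price on the demand curve at Q*: 111.09 − 1.94×30.2056 = 52.4911.

P = $52.49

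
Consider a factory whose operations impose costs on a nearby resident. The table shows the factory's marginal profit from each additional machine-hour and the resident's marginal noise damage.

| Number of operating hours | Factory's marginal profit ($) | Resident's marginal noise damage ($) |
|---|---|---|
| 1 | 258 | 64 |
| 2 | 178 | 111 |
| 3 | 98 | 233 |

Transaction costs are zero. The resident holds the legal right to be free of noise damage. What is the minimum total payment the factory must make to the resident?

Efficient level: marginal profit ≥ marginal noise damage through level 2, so k* = 2.
With the resident holding the right, the factory must at least compensate total damage at k*: 64 + 111 = 175.

$175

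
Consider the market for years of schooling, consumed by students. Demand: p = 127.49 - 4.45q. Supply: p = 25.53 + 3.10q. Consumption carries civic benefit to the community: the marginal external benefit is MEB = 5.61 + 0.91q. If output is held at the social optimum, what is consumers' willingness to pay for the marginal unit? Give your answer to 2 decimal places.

Social marginal benefit = demand + MEB = 133.10 - 3.54q.
Set SMB = MC: 133.10 - 3.54q = 25.53 + 3.10q → q* = 16.2003.
Consumer price on the demand curve at q*: 127.49 − 4.45×16.2003 = 55.3987.

P = 55.40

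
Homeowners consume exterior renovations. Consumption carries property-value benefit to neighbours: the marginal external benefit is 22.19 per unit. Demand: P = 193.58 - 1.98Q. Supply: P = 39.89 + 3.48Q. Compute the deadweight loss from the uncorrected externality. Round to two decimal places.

DWL = 45.09

Market equilibrium (private): 39.89 + 3.48Q = 193.58 - 1.98Q → Q_m = 28.1484.
Social marginal benefit = demand + MEB = 215.77 - 1.98Q.
Set SMB = MC: 215.77 - 1.98Q = 39.89 + 3.48Q → Q* = 32.2125.
Height of the DWL triangle at Q_m is SMB(Q_m) − MC(Q_m) = MEB(Q_m) = 22.1900.
DWL = ½ × 4.0641 × 22.1900 = 45.0912.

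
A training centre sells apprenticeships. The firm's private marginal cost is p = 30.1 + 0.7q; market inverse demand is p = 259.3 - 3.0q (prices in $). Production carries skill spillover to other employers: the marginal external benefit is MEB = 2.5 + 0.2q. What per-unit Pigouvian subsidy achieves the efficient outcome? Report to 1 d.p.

subsidy = $15.7 per unit

Social marginal cost = private MC − MEB = 27.6 + 0.5q.
Set SMC = demand: 27.6 + 0.5q = 259.3 - 3.0q → q* = 66.2000.
The Pigouvian subsidy equals MEB at q*: 2.5 + 0.2×66.2000 = 15.7400.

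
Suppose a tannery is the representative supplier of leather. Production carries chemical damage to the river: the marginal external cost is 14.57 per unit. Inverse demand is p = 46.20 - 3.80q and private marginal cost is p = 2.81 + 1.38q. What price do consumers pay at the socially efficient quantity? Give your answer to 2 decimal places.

Social marginal cost = private MC + MEC = 17.38 + 1.38q.
Set SMC = demand: 17.38 + 1.38q = 46.20 - 3.80q → q* = 5.5637.
Consumer price on the demand curve at q*: 46.20 − 3.80×5.5637 = 25.0579.

P = 25.06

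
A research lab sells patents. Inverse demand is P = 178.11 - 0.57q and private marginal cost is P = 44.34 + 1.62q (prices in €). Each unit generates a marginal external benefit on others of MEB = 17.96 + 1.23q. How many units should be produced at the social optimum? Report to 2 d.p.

Social marginal cost = private MC − MEB = 26.38 + 0.39q.
Set SMC = demand: 26.38 + 0.39q = 178.11 - 0.57q → q* = 158.0521.

q* = 158.05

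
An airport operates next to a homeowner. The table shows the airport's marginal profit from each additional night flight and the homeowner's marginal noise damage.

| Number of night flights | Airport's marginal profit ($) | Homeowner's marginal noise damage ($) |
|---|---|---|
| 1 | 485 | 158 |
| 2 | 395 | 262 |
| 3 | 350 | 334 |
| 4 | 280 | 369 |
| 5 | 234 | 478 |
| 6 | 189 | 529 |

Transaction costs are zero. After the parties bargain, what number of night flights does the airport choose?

3

Bargaining reaches the level where marginal profit last exceeds marginal noise damage.
That holds through level 3 (350 ≥ 334) but not at 4 (280 < 369).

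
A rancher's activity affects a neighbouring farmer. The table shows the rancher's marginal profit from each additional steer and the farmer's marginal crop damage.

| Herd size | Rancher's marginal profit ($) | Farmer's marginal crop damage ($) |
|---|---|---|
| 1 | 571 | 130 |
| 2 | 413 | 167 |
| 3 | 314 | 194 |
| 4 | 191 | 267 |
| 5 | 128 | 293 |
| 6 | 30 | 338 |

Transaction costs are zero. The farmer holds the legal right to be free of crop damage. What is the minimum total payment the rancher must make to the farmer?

$491

Efficient level: marginal profit ≥ marginal crop damage through level 3, so k* = 3.
With the farmer holding the right, the rancher must at least compensate total damage at k*: 130 + 167 + 194 = 491.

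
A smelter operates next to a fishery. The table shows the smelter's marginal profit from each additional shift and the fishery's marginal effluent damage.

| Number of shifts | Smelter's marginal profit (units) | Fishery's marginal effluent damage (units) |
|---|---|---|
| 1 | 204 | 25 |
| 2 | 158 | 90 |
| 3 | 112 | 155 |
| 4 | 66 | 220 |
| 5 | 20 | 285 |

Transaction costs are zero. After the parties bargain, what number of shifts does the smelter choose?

Bargaining reaches the level where marginal profit last exceeds marginal effluent damage.
That holds through level 2 (158 ≥ 90) but not at 3 (112 < 155).

2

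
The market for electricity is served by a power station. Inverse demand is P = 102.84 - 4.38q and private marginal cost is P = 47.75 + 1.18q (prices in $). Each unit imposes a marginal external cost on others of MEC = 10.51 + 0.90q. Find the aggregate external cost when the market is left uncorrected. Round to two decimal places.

$148.31

Market equilibrium (private): 47.75 + 1.18q = 102.84 - 4.38q → q_m = 9.9083.
Total external cost = ∫₀^{q_m} (10.51 + 0.90q) dq = 10.51×9.9083 + ½×0.90×9.9083² = 148.3147.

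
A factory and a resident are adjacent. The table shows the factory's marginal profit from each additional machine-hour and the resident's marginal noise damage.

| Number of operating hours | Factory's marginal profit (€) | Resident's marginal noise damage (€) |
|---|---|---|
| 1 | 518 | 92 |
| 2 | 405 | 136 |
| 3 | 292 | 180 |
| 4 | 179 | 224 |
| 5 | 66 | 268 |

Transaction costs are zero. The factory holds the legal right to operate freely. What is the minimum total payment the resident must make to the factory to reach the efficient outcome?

Left alone the factory would choose level 5 (marginal profit stays positive).
Efficient level: k* = 3 (marginal profit ≥ marginal noise damage through 3).
The resident must at least cover the factory's forgone profit from cutting 5→3: 179 + 66 = 245.

€245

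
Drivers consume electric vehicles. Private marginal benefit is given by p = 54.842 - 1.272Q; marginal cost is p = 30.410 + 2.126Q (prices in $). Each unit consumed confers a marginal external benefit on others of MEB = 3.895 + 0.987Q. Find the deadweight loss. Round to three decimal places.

Market equilibrium (private): 30.410 + 2.126Q = 54.842 - 1.272Q → Q_m = 7.1901.
Social marginal benefit = demand + MEB = 58.737 - 0.285Q.
Set SMB = MC: 58.737 - 0.285Q = 30.410 + 2.126Q → Q* = 11.7491.
The loss is the area between SMB and MC from Q* to Q_m; with linear curves that's a triangle of height MEB(Q_m).
DWL = ½ × 4.5590 × 10.9916 = 25.0554.

DWL = $25.055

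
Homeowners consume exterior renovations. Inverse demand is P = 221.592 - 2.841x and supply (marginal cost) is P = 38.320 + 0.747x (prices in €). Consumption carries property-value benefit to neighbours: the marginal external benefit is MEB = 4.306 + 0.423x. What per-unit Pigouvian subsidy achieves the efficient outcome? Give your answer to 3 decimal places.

subsidy = €29.376 per unit

Social marginal benefit = demand + MEB = 225.898 - 2.418x.
Set SMB = MC: 225.898 - 2.418x = 38.320 + 0.747x → x* = 59.2664.
The Pigouvian subsidy equals MEB at x*: 4.306 + 0.423×59.2664 = 29.3757.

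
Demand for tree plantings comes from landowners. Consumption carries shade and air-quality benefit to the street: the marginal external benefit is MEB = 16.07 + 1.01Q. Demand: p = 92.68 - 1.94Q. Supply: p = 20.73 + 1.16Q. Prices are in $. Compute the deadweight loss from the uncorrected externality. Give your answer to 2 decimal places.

DWL = $373.49

Market equilibrium (private): 20.73 + 1.16Q = 92.68 - 1.94Q → Q_m = 23.2097.
Social marginal benefit = demand + MEB = 108.75 - 0.93Q.
Set SMB = MC: 108.75 - 0.93Q = 20.73 + 1.16Q → Q* = 42.1148.
Height of the DWL triangle at Q_m is SMB(Q_m) − MC(Q_m) = MEB(Q_m) = 39.5118.
DWL = ½ × 18.9051 × 39.5118 = 373.4873.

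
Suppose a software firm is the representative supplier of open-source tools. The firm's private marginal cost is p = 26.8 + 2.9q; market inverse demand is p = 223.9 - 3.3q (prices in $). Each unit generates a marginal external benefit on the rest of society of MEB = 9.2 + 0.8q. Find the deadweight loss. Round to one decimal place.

Market equilibrium (private): 26.8 + 2.9q = 223.9 - 3.3q → q_m = 31.7903.
Social marginal cost = private MC − MEB = 17.6 + 2.1q.
Set SMC = demand: 17.6 + 2.1q = 223.9 - 3.3q → q* = 38.2037.
The loss is the area between SMC and demand from q* to q_m; with linear curves that's a triangle of height MEB(q_m).
DWL = ½ × 6.4134 × 34.6323 = 111.0554.

DWL = $111.1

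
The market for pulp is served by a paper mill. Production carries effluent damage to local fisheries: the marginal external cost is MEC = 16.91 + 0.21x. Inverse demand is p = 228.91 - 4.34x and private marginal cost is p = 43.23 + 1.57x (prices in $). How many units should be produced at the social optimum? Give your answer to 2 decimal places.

x* = 27.58

Social marginal cost = private MC + MEC = 60.14 + 1.78x.
Set SMC = demand: 60.14 + 1.78x = 228.91 - 4.34x → x* = 27.5768.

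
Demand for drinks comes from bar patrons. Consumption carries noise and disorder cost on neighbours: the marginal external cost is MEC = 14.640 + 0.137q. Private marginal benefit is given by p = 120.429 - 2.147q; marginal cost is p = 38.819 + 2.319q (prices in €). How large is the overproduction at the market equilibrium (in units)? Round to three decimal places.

Market equilibrium (private): 38.819 + 2.319q = 120.429 - 2.147q → q_m = 18.2736.
Social marginal benefit = demand − MEC = 105.789 - 2.284q.
Set SMB = MC: 105.789 - 2.284q = 38.819 + 2.319q → q* = 14.5492.
Gap = |18.2736 − 14.5492| = 3.7244.

3.724 units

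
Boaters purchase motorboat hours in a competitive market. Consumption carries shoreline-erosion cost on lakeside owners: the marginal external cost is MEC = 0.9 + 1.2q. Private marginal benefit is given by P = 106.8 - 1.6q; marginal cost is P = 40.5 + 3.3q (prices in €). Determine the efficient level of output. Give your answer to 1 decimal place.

Social marginal benefit = demand − MEC = 105.9 - 2.8q.
Set SMB = MC: 105.9 - 2.8q = 40.5 + 3.3q → q* = 10.7213.

q* = 10.7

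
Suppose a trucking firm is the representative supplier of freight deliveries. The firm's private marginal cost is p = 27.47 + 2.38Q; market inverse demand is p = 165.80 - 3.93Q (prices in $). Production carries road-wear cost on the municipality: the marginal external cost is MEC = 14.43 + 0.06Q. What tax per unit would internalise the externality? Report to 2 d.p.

tax = $15.60 per unit

Social marginal cost = private MC + MEC = 41.90 + 2.44Q.
Set SMC = demand: 41.90 + 2.44Q = 165.80 - 3.93Q → Q* = 19.4505.
The Pigouvian tax equals MEC at Q*: 14.43 + 0.06×19.4505 = 15.5970.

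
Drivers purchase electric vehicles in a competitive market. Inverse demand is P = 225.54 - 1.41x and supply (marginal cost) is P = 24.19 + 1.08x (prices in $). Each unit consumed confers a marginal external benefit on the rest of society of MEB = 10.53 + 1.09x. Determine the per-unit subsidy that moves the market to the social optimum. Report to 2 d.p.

subsidy = $175.49 per unit

Social marginal benefit = demand + MEB = 236.07 - 0.32x.
Set SMB = MC: 236.07 - 0.32x = 24.19 + 1.08x → x* = 151.3429.
The Pigouvian subsidy equals MEB at x*: 10.53 + 1.09×151.3429 = 175.4938.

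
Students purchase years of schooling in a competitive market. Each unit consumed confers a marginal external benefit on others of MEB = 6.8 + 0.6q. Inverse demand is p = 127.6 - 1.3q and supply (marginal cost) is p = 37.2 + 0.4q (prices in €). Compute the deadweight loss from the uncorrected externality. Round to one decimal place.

DWL = €681.0

Market equilibrium (private): 37.2 + 0.4q = 127.6 - 1.3q → q_m = 53.1765.
Social marginal benefit = demand + MEB = 134.4 - 0.7q.
Set SMB = MC: 134.4 - 0.7q = 37.2 + 0.4q → q* = 88.3636.
The loss is the area between SMB and MC from q* to q_m; with linear curves that's a triangle of height MEB(q_m).
DWL = ½ × 35.1871 × 38.7059 = 680.9742.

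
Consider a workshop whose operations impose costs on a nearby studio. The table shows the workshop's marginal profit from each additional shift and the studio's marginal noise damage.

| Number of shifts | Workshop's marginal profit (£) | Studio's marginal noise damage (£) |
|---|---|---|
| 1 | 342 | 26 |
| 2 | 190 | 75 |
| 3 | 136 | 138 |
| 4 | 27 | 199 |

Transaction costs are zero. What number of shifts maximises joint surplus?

Bargaining reaches the level where marginal profit last exceeds marginal noise damage.
That holds through level 2 (190 ≥ 75) but not at 3 (136 < 138).

2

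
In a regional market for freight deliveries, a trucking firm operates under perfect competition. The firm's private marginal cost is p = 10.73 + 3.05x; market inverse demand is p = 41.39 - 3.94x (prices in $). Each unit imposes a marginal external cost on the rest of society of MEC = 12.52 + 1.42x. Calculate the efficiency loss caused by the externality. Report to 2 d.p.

Market equilibrium (private): 10.73 + 3.05x = 41.39 - 3.94x → x_m = 4.3863.
Social marginal cost = private MC + MEC = 23.25 + 4.47x.
Set SMC = demand: 23.25 + 4.47x = 41.39 - 3.94x → x* = 2.1570.
The loss is the area between SMC and demand from x* to x_m; with linear curves that's a triangle of height MEC(x_m).
DWL = ½ × 2.2293 × 18.7485 = 20.8980.

DWL = $20.90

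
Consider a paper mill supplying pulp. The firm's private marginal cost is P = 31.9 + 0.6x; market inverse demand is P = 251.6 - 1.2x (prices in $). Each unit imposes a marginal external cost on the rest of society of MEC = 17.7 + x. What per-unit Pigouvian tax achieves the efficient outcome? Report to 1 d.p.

Social marginal cost = private MC + MEC = 49.6 + 1.6x.
Set SMC = demand: 49.6 + 1.6x = 251.6 - 1.2x → x* = 72.1429.
The Pigouvian tax equals MEC at x*: 17.7 + 1.0×72.1429 = 89.8429.

tax = $89.8 per unit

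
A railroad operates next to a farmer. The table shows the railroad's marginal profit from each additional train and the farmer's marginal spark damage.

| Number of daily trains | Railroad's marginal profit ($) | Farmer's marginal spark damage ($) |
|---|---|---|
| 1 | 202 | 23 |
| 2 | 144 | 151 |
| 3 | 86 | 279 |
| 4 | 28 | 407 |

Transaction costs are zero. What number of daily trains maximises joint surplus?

1

Bargaining reaches the level where marginal profit last exceeds marginal spark damage.
That holds through level 1 (202 ≥ 23) but not at 2 (144 < 151).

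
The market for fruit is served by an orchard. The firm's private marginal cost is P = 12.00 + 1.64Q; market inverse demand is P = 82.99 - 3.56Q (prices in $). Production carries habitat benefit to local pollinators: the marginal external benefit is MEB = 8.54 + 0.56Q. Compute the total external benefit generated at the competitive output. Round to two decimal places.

$168.77

Market equilibrium (private): 12.00 + 1.64Q = 82.99 - 3.56Q → Q_m = 13.6519.
Total external benefit = ∫₀^{Q_m} (8.54 + 0.56Q) dQ = 8.54×13.6519 + ½×0.56×13.6519² = 168.7721.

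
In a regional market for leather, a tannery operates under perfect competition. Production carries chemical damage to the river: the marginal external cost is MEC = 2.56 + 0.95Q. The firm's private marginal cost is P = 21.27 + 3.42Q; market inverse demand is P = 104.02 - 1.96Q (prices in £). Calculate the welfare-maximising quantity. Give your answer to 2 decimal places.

Social marginal cost = private MC + MEC = 23.83 + 4.37Q.
Set SMC = demand: 23.83 + 4.37Q = 104.02 - 1.96Q → Q* = 12.6682.

Q* = 12.67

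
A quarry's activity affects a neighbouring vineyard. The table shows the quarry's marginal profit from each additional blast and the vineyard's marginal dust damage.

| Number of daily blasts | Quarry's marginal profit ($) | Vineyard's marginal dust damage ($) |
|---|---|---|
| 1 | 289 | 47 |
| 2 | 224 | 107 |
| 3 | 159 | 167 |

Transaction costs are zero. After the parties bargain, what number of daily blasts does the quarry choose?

Bargaining reaches the level where marginal profit last exceeds marginal dust damage.
That holds through level 2 (224 ≥ 107) but not at 3 (159 < 167).

2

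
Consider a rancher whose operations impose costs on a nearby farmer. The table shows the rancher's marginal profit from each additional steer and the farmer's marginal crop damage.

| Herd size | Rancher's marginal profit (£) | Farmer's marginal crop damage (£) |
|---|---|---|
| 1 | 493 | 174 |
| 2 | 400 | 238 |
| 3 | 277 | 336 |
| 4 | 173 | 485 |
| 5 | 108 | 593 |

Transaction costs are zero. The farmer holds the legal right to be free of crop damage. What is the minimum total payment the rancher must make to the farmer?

£412

Efficient level: marginal profit ≥ marginal crop damage through level 2, so k* = 2.
With the farmer holding the right, the rancher must at least compensate total damage at k*: 174 + 238 = 412.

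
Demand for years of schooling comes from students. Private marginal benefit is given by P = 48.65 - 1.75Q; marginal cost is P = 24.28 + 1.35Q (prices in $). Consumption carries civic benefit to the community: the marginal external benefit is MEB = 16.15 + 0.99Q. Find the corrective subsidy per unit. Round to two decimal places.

subsidy = $35.16 per unit

Social marginal benefit = demand + MEB = 64.80 - 0.76Q.
Set SMB = MC: 64.80 - 0.76Q = 24.28 + 1.35Q → Q* = 19.2038.
The Pigouvian subsidy equals MEB at Q*: 16.15 + 0.99×19.2038 = 35.1618.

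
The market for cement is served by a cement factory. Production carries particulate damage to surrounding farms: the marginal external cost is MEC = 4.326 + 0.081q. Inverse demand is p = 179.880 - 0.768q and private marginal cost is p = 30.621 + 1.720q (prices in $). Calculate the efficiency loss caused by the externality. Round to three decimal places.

DWL = $16.421

Market equilibrium (private): 30.621 + 1.720q = 179.880 - 0.768q → q_m = 59.9916.
Social marginal cost = private MC + MEC = 34.947 + 1.801q.
Set SMC = demand: 34.947 + 1.801q = 179.880 - 0.768q → q* = 56.4161.
Height of the DWL triangle at q_m is SMC(q_m) − demand(q_m) = MEC(q_m) = 9.1853.
DWL = ½ × 3.5755 × 9.1853 = 16.4210.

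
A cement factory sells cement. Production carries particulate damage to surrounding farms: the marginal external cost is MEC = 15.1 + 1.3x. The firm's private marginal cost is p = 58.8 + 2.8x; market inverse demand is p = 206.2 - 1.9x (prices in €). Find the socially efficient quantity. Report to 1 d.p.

x* = 22.1

Social marginal cost = private MC + MEC = 73.9 + 4.1x.
Set SMC = demand: 73.9 + 4.1x = 206.2 - 1.9x → x* = 22.0500.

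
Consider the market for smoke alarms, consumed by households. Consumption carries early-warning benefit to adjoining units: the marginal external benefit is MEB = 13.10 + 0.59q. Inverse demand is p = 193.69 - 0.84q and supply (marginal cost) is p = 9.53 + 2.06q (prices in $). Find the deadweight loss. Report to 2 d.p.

DWL = $553.47

Market equilibrium (private): 9.53 + 2.06q = 193.69 - 0.84q → q_m = 63.5034.
Social marginal benefit = demand + MEB = 206.79 - 0.25q.
Set SMB = MC: 206.79 - 0.25q = 9.53 + 2.06q → q* = 85.3939.
The loss is the area between SMB and MC from q* to q_m; with linear curves that's a triangle of height MEB(q_m).
DWL = ½ × 21.8905 × 50.5670 = 553.4685.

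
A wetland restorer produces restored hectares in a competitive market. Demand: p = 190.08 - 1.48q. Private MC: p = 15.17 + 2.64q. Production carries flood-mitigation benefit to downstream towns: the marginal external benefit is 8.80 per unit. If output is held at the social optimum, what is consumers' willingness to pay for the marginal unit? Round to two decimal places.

Social marginal cost = private MC − MEB = 6.37 + 2.64q.
Set SMC = demand: 6.37 + 2.64q = 190.08 - 1.48q → q* = 44.5898.
Consumer price on the demand curve at q*: 190.08 − 1.48×44.5898 = 124.0871.

P = 124.09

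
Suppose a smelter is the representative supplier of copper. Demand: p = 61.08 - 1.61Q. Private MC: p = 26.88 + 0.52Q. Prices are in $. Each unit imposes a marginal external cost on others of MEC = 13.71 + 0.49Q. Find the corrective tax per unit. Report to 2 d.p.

Social marginal cost = private MC + MEC = 40.59 + 1.01Q.
Set SMC = demand: 40.59 + 1.01Q = 61.08 - 1.61Q → Q* = 7.8206.
The Pigouvian tax equals MEC at Q*: 13.71 + 0.49×7.8206 = 17.5421.

tax = $17.54 per unit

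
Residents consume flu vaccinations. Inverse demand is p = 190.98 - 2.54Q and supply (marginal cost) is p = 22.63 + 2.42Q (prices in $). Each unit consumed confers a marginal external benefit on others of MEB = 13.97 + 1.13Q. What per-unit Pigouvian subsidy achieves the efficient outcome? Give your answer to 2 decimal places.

Social marginal benefit = demand + MEB = 204.95 - 1.41Q.
Set SMB = MC: 204.95 - 1.41Q = 22.63 + 2.42Q → Q* = 47.6031.
The Pigouvian subsidy equals MEB at Q*: 13.97 + 1.13×47.6031 = 67.7615.

subsidy = $67.76 per unit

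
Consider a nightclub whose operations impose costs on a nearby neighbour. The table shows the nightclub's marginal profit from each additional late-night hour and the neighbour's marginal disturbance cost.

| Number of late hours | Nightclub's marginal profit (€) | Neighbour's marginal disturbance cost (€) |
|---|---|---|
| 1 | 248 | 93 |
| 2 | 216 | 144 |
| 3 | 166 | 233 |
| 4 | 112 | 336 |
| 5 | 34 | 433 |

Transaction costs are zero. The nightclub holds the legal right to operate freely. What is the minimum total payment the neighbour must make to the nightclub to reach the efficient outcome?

Left alone the nightclub would choose level 5 (marginal profit stays positive).
Efficient level: k* = 2 (marginal profit ≥ marginal disturbance cost through 2).
The neighbour must at least cover the nightclub's forgone profit from cutting 5→2: 166 + 112 + 34 = 312.

€312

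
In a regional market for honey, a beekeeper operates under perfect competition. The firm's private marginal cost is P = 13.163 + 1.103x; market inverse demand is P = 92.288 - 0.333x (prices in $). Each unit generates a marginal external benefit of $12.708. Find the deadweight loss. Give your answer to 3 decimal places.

DWL = $56.230

Market equilibrium (private): 13.163 + 1.103x = 92.288 - 0.333x → x_m = 55.1010.
Social marginal cost = private MC − MEB = 0.455 + 1.103x.
Set SMC = demand: 0.455 + 1.103x = 92.288 - 0.333x → x* = 63.9506.
The welfare-loss triangle has base |x_m − x*| and height MEB(x_m) (the vertical gap between SMC and demand is zero at x* and MEB at x_m).
DWL = ½ × 8.8496 × 12.7080 = 56.2304.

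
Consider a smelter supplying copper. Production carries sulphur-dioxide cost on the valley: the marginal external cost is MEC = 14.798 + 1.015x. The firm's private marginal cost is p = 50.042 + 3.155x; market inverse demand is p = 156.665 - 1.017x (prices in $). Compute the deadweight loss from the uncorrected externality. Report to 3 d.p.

Market equilibrium (private): 50.042 + 3.155x = 156.665 - 1.017x → x_m = 25.5568.
Social marginal cost = private MC + MEC = 64.840 + 4.170x.
Set SMC = demand: 64.840 + 4.170x = 156.665 - 1.017x → x* = 17.7029.
Between x* and x_m the wedge SMC − demand runs linearly from 0 to MEC(x_m), so the loss is a triangle.
DWL = ½ × 7.8539 × 40.7382 = 159.9769.

DWL = $159.977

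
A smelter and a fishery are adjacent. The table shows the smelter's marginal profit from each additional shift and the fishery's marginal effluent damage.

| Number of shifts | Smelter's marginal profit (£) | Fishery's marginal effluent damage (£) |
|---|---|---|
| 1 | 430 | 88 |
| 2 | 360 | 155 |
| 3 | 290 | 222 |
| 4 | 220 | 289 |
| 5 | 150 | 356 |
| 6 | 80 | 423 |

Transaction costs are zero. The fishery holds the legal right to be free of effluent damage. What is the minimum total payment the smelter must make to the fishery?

£465

Efficient level: marginal profit ≥ marginal effluent damage through level 3, so k* = 3.
With the fishery holding the right, the smelter must at least compensate total damage at k*: 88 + 155 + 222 = 465.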